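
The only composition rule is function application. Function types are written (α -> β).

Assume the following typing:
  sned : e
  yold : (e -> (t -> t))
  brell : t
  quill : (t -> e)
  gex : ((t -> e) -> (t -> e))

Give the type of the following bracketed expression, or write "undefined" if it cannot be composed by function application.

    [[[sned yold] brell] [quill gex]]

e

[sned yold] — yold of type (e -> (t -> t)) combines with sned of type e: type (t -> t).
[[sned yold] brell] — [sned yold] of type (t -> t) combines with brell of type t: type t.
[quill gex] — gex of type ((t -> e) -> (t -> e)) combines with quill of type (t -> e): type (t -> e).
[[[sned yold] brell] [quill gex]] — [quill gex] of type (t -> e) combines with [[sned yold] brell] of type t: type e.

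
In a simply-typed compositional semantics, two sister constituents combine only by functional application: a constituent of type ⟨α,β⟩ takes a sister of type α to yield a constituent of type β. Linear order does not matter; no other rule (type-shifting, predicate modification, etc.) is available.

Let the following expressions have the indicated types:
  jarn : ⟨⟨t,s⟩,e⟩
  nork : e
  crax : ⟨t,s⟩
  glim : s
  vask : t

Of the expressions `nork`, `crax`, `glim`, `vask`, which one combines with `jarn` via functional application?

nork : e — neither side's domain matches the other.
crax — combines: jarn : ⟨⟨t,s⟩,e⟩ takes crax : ⟨t,s⟩ as argument, giving e.
glim : s — neither side's domain matches the other.
vask : t — neither side's domain matches the other.

crax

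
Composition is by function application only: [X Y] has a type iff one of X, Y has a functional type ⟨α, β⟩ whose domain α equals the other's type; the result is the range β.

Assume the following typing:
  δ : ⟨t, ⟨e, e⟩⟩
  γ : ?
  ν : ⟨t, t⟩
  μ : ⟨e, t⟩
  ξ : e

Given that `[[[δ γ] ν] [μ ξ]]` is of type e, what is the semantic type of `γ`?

At [[[δ γ] ν] [μ ξ]] (required: e): [μ ξ] is t, which is not a function with range e; hence [[δ γ] ν] is the functor — type ⟨t, e⟩.
At [[δ γ] ν] (required: ⟨t, e⟩): ν is ⟨t, t⟩, which is not a function with range ⟨t, e⟩; hence [δ γ] is the functor — type ⟨⟨t, t⟩, ⟨t, e⟩⟩.
At [δ γ] (required: ⟨⟨t, t⟩, ⟨t, e⟩⟩): δ is ⟨t, ⟨e, e⟩⟩, which is not a function with range ⟨⟨t, t⟩, ⟨t, e⟩⟩; hence γ is the functor — type ⟨⟨t, ⟨e, e⟩⟩, ⟨⟨t, t⟩, ⟨t, e⟩⟩⟩.

⟨⟨t, ⟨e, e⟩⟩, ⟨⟨t, t⟩, ⟨t, e⟩⟩⟩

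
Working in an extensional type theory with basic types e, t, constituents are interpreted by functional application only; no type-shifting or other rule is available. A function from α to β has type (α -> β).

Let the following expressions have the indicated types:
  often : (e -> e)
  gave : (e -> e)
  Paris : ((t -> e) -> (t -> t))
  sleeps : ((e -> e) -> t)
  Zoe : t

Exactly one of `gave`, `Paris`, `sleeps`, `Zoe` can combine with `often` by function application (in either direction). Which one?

sleeps

gave : (e -> e) — often needs e; gave needs e; neither fits.
Paris : ((t -> e) -> (t -> t)) — often needs e; Paris needs (t -> e); neither fits.
sleeps — combines: sleeps : ((e -> e) -> t) takes often : (e -> e) as argument, giving t.
Zoe : t — often needs e; Zoe needs nothing (atomic); neither fits.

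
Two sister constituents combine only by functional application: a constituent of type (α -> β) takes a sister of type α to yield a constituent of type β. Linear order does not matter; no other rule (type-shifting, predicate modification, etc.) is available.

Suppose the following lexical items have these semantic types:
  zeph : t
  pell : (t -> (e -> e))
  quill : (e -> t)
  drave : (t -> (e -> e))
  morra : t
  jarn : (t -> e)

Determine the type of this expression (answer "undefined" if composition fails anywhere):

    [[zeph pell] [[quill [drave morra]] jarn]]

At [zeph pell], pell : (t -> (e -> e)) takes zeph : t, giving (e -> e).
At [drave morra], drave : (t -> (e -> e)) takes morra : t, giving (e -> e).
At [quill [drave morra]]: neither (e -> t) nor (e -> e) can take the other as argument; the node is ill-typed.

undefined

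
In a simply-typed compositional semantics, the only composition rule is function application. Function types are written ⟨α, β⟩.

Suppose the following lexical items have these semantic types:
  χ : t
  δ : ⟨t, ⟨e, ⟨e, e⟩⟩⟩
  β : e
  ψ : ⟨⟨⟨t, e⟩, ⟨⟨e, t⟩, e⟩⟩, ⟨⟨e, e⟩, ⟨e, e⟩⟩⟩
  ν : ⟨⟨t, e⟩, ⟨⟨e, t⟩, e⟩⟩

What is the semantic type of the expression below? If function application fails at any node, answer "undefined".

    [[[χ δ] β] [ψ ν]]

At [χ δ], δ : ⟨t, ⟨e, ⟨e, e⟩⟩⟩ takes χ : t, giving ⟨e, ⟨e, e⟩⟩.
At [[χ δ] β], [χ δ] : ⟨e, ⟨e, e⟩⟩ takes β : e, giving ⟨e, e⟩.
At [ψ ν], ψ : ⟨⟨⟨t, e⟩, ⟨⟨e, t⟩, e⟩⟩, ⟨⟨e, e⟩, ⟨e, e⟩⟩⟩ takes ν : ⟨⟨t, e⟩, ⟨⟨e, t⟩, e⟩⟩, giving ⟨⟨e, e⟩, ⟨e, e⟩⟩.
At [[[χ δ] β] [ψ ν]], [ψ ν] : ⟨⟨e, e⟩, ⟨e, e⟩⟩ takes [[χ δ] β] : ⟨e, e⟩, giving ⟨e, e⟩.

⟨e, e⟩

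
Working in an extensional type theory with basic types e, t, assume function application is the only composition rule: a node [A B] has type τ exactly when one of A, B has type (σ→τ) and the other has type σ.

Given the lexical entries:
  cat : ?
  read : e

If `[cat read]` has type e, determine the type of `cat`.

(e→e)

At [cat read] (required: e): read is e, which is not a function with range e; hence cat is the functor — type (e→e).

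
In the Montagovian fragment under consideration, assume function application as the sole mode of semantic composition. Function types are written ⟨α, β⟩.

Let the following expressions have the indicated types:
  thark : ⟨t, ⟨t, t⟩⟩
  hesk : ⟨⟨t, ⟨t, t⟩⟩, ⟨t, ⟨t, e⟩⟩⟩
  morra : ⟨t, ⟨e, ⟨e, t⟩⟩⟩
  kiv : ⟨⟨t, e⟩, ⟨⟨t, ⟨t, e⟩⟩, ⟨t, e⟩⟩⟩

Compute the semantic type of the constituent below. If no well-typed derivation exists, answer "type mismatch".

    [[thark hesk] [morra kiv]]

[thark hesk]: functor hesk : ⟨⟨t, ⟨t, t⟩⟩, ⟨t, ⟨t, e⟩⟩⟩, argument thark : ⟨t, ⟨t, t⟩⟩; result ⟨t, ⟨t, e⟩⟩.
[morra kiv]: ⟨t, ⟨e, ⟨e, t⟩⟩⟩ and ⟨⟨t, e⟩, ⟨⟨t, ⟨t, e⟩⟩, ⟨t, e⟩⟩⟩ cannot combine by function application — type clash.

type mismatch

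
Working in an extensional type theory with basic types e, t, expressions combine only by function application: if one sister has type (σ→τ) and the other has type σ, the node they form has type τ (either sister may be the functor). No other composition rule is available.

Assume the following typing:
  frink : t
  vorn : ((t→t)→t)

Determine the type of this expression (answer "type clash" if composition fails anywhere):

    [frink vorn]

type clash

[frink vorn]: t and ((t→t)→t) cannot combine by function application — type clash.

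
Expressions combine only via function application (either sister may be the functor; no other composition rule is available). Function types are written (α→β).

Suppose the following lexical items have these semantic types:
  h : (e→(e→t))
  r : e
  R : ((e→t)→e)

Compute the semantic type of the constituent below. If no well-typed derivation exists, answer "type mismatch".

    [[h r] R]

[h r]: h is (e→(e→t)), r is e; result (e→t).
[[h r] R]: R is ((e→t)→e), [h r] is (e→t); result e.

e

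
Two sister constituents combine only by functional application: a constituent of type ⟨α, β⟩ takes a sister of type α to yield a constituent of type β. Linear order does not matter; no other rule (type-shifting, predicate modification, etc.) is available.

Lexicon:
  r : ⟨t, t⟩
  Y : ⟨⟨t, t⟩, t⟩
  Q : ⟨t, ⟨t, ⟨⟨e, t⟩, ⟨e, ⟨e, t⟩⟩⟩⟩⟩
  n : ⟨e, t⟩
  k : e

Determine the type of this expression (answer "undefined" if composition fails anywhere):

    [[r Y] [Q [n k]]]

⟨⟨e, t⟩, ⟨e, ⟨e, t⟩⟩⟩

[r Y]: functor Y : ⟨⟨t, t⟩, t⟩, argument r : ⟨t, t⟩; result t.
[n k]: functor n : ⟨e, t⟩, argument k : e; result t.
[Q [n k]]: functor Q : ⟨t, ⟨t, ⟨⟨e, t⟩, ⟨e, ⟨e, t⟩⟩⟩⟩⟩, argument [n k] : t; result ⟨t, ⟨⟨e, t⟩, ⟨e, ⟨e, t⟩⟩⟩⟩.
[[r Y] [Q [n k]]]: functor [Q [n k]] : ⟨t, ⟨⟨e, t⟩, ⟨e, ⟨e, t⟩⟩⟩⟩, argument [r Y] : t; result ⟨⟨e, t⟩, ⟨e, ⟨e, t⟩⟩⟩.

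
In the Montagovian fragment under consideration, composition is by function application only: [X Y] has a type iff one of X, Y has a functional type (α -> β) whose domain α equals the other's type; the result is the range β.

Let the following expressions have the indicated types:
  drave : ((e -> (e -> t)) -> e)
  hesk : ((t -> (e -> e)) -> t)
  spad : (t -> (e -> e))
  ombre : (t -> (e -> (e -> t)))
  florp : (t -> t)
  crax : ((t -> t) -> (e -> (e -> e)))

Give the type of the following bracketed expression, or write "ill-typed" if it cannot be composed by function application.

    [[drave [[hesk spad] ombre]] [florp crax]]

(e -> e)

[hesk spad]: hesk is ((t -> (e -> e)) -> t), spad is (t -> (e -> e)); result t.
[[hesk spad] ombre]: ombre is (t -> (e -> (e -> t))), [hesk spad] is t; result (e -> (e -> t)).
[drave [[hesk spad] ombre]]: drave is ((e -> (e -> t)) -> e), [[hesk spad] ombre] is (e -> (e -> t)); result e.
[florp crax]: crax is ((t -> t) -> (e -> (e -> e))), florp is (t -> t); result (e -> (e -> e)).
[[drave [[hesk spad] ombre]] [florp crax]]: [florp crax] is (e -> (e -> e)), [drave [[hesk spad] ombre]] is e; result (e -> e).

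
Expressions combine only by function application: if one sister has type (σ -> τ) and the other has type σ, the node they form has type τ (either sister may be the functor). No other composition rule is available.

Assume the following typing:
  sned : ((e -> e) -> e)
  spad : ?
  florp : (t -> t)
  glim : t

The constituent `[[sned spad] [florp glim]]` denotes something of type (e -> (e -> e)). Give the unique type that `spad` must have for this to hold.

[[sned spad] [florp glim]] must have type (e -> (e -> e)). The sister [florp glim] has type t; that is not a function onto (e -> (e -> e)), so [sned spad] must be the functor, of type (t -> (e -> (e -> e))).
[sned spad] must have type (t -> (e -> (e -> e))). The sister sned has type ((e -> e) -> e); that is not a function onto (t -> (e -> (e -> e))), so spad must be the functor, of type (((e -> e) -> e) -> (t -> (e -> (e -> e)))).

(((e -> e) -> e) -> (t -> (e -> (e -> e))))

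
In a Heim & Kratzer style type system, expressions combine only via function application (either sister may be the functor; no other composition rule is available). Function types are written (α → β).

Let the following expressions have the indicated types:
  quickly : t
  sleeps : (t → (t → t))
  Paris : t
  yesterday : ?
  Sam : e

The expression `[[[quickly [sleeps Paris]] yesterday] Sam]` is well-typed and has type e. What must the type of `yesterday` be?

(t → (e → e))

For [[[quickly [sleeps Paris]] yesterday] Sam] to have type e with Sam of type e, [[quickly [sleeps Paris]] yesterday] must be the function: [[quickly [sleeps Paris]] yesterday] : (e → e).
For [[quickly [sleeps Paris]] yesterday] to have type (e → e) with [quickly [sleeps Paris]] of type t, yesterday must be the function: yesterday : (t → (e → e)).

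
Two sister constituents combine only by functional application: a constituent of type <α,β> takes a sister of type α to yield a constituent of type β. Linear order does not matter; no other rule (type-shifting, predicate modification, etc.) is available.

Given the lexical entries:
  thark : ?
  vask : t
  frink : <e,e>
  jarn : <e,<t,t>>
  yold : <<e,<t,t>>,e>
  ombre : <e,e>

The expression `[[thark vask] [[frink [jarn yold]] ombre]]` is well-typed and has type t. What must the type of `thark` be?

[[thark vask] [[frink [jarn yold]] ombre]] must have type t. The sister [[frink [jarn yold]] ombre] has type e; that is not a function onto t, so [thark vask] must be the functor, of type <e,t>.
[thark vask] must have type <e,t>. The sister vask has type t; that is not a function onto <e,t>, so thark must be the functor, of type <t,<e,t>>.

<t,<e,t>>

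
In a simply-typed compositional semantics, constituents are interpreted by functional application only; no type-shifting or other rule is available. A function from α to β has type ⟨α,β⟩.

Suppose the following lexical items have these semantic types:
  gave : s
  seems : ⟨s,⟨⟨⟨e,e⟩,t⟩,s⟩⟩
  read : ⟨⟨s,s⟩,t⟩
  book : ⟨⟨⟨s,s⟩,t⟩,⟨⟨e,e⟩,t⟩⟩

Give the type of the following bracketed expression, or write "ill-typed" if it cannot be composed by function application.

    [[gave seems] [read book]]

[gave seems]: ⟨s,⟨⟨⟨e,e⟩,t⟩,s⟩⟩ applied to s yields ⟨⟨⟨e,e⟩,t⟩,s⟩.
[read book]: ⟨⟨⟨s,s⟩,t⟩,⟨⟨e,e⟩,t⟩⟩ applied to ⟨⟨s,s⟩,t⟩ yields ⟨⟨e,e⟩,t⟩.
[[gave seems] [read book]]: ⟨⟨⟨e,e⟩,t⟩,s⟩ applied to ⟨⟨e,e⟩,t⟩ yields s.

s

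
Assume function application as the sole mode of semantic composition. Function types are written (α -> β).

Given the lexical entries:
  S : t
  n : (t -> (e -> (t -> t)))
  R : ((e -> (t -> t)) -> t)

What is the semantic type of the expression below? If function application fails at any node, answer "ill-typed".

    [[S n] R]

t

[S n] — n of type (t -> (e -> (t -> t))) combines with S of type t: type (e -> (t -> t)).
[[S n] R] — R of type ((e -> (t -> t)) -> t) combines with [S n] of type (e -> (t -> t)): type t.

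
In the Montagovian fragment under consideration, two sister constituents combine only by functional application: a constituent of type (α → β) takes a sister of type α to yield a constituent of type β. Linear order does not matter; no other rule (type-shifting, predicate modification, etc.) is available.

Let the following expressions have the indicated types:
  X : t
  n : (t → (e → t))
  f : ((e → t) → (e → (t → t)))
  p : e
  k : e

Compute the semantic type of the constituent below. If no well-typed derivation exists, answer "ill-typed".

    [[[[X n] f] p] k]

ill-typed

At [X n], n : (t → (e → t)) takes X : t, giving (e → t).
At [[X n] f], f : ((e → t) → (e → (t → t))) takes [X n] : (e → t), giving (e → (t → t)).
At [[[X n] f] p], [[X n] f] : (e → (t → t)) takes p : e, giving (t → t).
[[[[X n] f] p] k]: (t → t) and e cannot combine by function application — type clash.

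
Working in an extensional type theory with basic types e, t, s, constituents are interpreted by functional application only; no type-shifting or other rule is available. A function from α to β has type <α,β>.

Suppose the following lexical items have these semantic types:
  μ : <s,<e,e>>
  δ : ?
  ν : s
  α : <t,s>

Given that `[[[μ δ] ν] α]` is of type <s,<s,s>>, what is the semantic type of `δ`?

For [[[μ δ] ν] α] to have type <s,<s,s>> with α of type <t,s>, [[μ δ] ν] must be the function: [[μ δ] ν] : <<t,s>,<s,<s,s>>>.
For [[μ δ] ν] to have type <<t,s>,<s,<s,s>>> with ν of type s, [μ δ] must be the function: [μ δ] : <s,<<t,s>,<s,<s,s>>>>.
For [μ δ] to have type <s,<<t,s>,<s,<s,s>>>> with μ of type <s,<e,e>>, δ must be the function: δ : <<s,<e,e>>,<s,<<t,s>,<s,<s,s>>>>>.

<<s,<e,e>>,<s,<<t,s>,<s,<s,s>>>>>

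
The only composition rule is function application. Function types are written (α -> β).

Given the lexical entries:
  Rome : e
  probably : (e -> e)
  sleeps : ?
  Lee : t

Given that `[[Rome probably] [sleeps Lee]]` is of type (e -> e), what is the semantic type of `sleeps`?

(t -> (e -> (e -> e)))

For [[Rome probably] [sleeps Lee]] to have type (e -> e) with [Rome probably] of type e, [sleeps Lee] must be the function: [sleeps Lee] : (e -> (e -> e)).
For [sleeps Lee] to have type (e -> (e -> e)) with Lee of type t, sleeps must be the function: sleeps : (t -> (e -> (e -> e))).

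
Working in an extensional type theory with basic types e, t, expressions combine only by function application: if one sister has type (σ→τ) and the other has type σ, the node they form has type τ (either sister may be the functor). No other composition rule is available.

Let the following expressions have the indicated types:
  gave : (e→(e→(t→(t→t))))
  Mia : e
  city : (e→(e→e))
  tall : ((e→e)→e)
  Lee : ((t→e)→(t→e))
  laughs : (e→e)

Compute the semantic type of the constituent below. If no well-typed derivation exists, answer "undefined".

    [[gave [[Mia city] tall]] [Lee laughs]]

[Mia city]: functor city : (e→(e→e)), argument Mia : e; result (e→e).
[[Mia city] tall]: functor tall : ((e→e)→e), argument [Mia city] : (e→e); result e.
[gave [[Mia city] tall]]: functor gave : (e→(e→(t→(t→t)))), argument [[Mia city] tall] : e; result (e→(t→(t→t))).
[Lee laughs]: ((t→e)→(t→e)) with (e→e) — neither is a function whose domain matches the other; composition fails here.

undefined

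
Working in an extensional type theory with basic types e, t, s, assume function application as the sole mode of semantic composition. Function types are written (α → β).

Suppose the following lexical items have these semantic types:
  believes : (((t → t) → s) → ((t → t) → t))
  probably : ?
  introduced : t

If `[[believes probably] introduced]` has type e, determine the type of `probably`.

((((t → t) → s) → ((t → t) → t)) → (t → e))

At [[believes probably] introduced] (required: e): introduced is t, which is not a function with range e; hence [believes probably] is the functor — type (t → e).
At [believes probably] (required: (t → e)): believes is (((t → t) → s) → ((t → t) → t)), which is not a function with range (t → e); hence probably is the functor — type ((((t → t) → s) → ((t → t) → t)) → (t → e)).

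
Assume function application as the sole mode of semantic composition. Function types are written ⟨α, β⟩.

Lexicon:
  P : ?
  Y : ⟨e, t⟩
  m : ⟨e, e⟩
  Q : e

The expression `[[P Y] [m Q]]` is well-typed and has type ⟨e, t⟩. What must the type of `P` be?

[[P Y] [m Q]] must have type ⟨e, t⟩. The sister [m Q] has type e; that is not a function onto ⟨e, t⟩, so [P Y] must be the functor, of type ⟨e, ⟨e, t⟩⟩.
[P Y] must have type ⟨e, ⟨e, t⟩⟩. The sister Y has type ⟨e, t⟩; that is not a function onto ⟨e, ⟨e, t⟩⟩, so P must be the functor, of type ⟨⟨e, t⟩, ⟨e, ⟨e, t⟩⟩⟩.

⟨⟨e, t⟩, ⟨e, ⟨e, t⟩⟩⟩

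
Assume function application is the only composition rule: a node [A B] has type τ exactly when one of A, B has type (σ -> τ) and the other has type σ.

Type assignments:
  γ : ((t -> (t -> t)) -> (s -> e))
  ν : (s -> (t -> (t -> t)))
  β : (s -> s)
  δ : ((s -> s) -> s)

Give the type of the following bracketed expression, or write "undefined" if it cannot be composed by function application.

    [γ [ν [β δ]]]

(s -> e)

[β δ]: δ is ((s -> s) -> s), β is (s -> s); result s.
[ν [β δ]]: ν is (s -> (t -> (t -> t))), [β δ] is s; result (t -> (t -> t)).
[γ [ν [β δ]]]: γ is ((t -> (t -> t)) -> (s -> e)), [ν [β δ]] is (t -> (t -> t)); result (s -> e).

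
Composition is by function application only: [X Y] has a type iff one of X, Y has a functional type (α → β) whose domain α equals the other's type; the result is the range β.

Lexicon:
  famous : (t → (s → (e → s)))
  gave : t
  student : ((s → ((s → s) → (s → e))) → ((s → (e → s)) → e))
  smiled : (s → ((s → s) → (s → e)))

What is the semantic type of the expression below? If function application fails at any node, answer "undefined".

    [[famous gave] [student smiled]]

e

[famous gave]: famous is (t → (s → (e → s))), gave is t; result (s → (e → s)).
[student smiled]: student is ((s → ((s → s) → (s → e))) → ((s → (e → s)) → e)), smiled is (s → ((s → s) → (s → e))); result ((s → (e → s)) → e).
[[famous gave] [student smiled]]: [student smiled] is ((s → (e → s)) → e), [famous gave] is (s → (e → s)); result e.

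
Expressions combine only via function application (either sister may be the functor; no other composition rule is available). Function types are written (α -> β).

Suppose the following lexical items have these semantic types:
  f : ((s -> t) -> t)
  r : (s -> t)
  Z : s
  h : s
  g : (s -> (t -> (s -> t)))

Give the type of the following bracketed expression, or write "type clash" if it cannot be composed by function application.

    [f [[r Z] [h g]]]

[r Z]: (s -> t) applied to s yields t.
[h g]: (s -> (t -> (s -> t))) applied to s yields (t -> (s -> t)).
[[r Z] [h g]]: (t -> (s -> t)) applied to t yields (s -> t).
[f [[r Z] [h g]]]: ((s -> t) -> t) applied to (s -> t) yields t.

t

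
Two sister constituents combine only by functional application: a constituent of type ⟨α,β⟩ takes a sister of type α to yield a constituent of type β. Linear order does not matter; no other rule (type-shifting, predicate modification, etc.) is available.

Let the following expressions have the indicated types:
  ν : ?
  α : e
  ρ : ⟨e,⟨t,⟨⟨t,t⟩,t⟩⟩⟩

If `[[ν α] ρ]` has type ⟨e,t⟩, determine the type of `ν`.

At [[ν α] ρ] (required: ⟨e,t⟩): ρ is ⟨e,⟨t,⟨⟨t,t⟩,t⟩⟩⟩, which is not a function with range ⟨e,t⟩; hence [ν α] is the functor — type ⟨⟨e,⟨t,⟨⟨t,t⟩,t⟩⟩⟩,⟨e,t⟩⟩.
At [ν α] (required: ⟨⟨e,⟨t,⟨⟨t,t⟩,t⟩⟩⟩,⟨e,t⟩⟩): α is e, which is not a function with range ⟨⟨e,⟨t,⟨⟨t,t⟩,t⟩⟩⟩,⟨e,t⟩⟩; hence ν is the functor — type ⟨e,⟨⟨e,⟨t,⟨⟨t,t⟩,t⟩⟩⟩,⟨e,t⟩⟩⟩.

⟨e,⟨⟨e,⟨t,⟨⟨t,t⟩,t⟩⟩⟩,⟨e,t⟩⟩⟩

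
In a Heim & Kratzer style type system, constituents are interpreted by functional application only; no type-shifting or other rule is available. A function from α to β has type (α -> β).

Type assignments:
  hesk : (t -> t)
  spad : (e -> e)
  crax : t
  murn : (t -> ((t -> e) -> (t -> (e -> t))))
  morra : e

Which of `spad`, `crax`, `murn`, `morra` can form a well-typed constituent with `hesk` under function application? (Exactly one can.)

spad : (e -> e) — hesk needs t; spad needs e; neither fits.
crax — combines: hesk : (t -> t) takes crax : t as argument, giving t.
murn : (t -> ((t -> e) -> (t -> (e -> t)))) — hesk needs t; murn needs t; neither fits.
morra : e — hesk needs t; morra needs nothing (atomic); neither fits.

crax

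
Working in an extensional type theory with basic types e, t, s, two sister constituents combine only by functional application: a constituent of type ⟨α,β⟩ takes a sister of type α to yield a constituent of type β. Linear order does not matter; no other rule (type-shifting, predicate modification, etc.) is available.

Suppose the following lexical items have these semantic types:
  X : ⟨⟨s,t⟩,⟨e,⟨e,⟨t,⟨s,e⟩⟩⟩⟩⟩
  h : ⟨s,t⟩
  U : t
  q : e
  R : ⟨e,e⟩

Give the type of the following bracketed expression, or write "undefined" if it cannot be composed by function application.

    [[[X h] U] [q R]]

undefined

At [X h], X : ⟨⟨s,t⟩,⟨e,⟨e,⟨t,⟨s,e⟩⟩⟩⟩⟩ takes h : ⟨s,t⟩, giving ⟨e,⟨e,⟨t,⟨s,e⟩⟩⟩⟩.
[[X h] U]: ⟨e,⟨e,⟨t,⟨s,e⟩⟩⟩⟩ with t — neither is a function whose domain matches the other; composition fails here.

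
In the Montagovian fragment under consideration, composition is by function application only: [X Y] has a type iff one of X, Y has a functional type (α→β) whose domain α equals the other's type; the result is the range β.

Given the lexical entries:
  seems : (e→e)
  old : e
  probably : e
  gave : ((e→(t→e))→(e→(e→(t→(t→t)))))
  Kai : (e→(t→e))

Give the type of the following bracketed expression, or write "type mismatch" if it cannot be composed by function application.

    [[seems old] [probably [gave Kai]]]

[seems old]: functor seems : (e→e), argument old : e; result e.
[gave Kai]: functor gave : ((e→(t→e))→(e→(e→(t→(t→t))))), argument Kai : (e→(t→e)); result (e→(e→(t→(t→t)))).
[probably [gave Kai]]: functor [gave Kai] : (e→(e→(t→(t→t)))), argument probably : e; result (e→(t→(t→t))).
[[seems old] [probably [gave Kai]]]: functor [probably [gave Kai]] : (e→(t→(t→t))), argument [seems old] : e; result (t→(t→t)).

(t→(t→t))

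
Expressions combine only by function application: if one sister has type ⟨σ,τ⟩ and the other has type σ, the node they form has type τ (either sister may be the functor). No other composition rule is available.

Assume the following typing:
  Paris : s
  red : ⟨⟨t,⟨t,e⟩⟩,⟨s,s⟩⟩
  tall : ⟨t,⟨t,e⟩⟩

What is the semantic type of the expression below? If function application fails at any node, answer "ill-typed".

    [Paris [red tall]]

s

At [red tall], red : ⟨⟨t,⟨t,e⟩⟩,⟨s,s⟩⟩ takes tall : ⟨t,⟨t,e⟩⟩, giving ⟨s,s⟩.
At [Paris [red tall]], [red tall] : ⟨s,s⟩ takes Paris : s, giving s.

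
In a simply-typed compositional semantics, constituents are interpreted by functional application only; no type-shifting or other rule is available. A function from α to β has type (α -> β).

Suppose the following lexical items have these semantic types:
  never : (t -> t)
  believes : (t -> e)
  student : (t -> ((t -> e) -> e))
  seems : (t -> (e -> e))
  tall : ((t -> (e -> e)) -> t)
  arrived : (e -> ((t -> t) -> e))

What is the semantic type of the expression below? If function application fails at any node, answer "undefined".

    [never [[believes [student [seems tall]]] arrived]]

At [seems tall], tall : ((t -> (e -> e)) -> t) takes seems : (t -> (e -> e)), giving t.
At [student [seems tall]], student : (t -> ((t -> e) -> e)) takes [seems tall] : t, giving ((t -> e) -> e).
At [believes [student [seems tall]]], [student [seems tall]] : ((t -> e) -> e) takes believes : (t -> e), giving e.
At [[believes [student [seems tall]]] arrived], arrived : (e -> ((t -> t) -> e)) takes [believes [student [seems tall]]] : e, giving ((t -> t) -> e).
At [never [[believes [student [seems tall]]] arrived]], [[believes [student [seems tall]]] arrived] : ((t -> t) -> e) takes never : (t -> t), giving e.

e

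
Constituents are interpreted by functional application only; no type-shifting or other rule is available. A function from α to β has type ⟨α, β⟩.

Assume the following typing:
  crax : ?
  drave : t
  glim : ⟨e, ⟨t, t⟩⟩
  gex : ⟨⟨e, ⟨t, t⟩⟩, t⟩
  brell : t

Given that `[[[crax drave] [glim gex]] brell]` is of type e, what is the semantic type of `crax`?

⟨t, ⟨t, ⟨t, e⟩⟩⟩

[[[crax drave] [glim gex]] brell] must have type e. The sister brell has type t; that is not a function onto e, so [[crax drave] [glim gex]] must be the functor, of type ⟨t, e⟩.
[[crax drave] [glim gex]] must have type ⟨t, e⟩. The sister [glim gex] has type t; that is not a function onto ⟨t, e⟩, so [crax drave] must be the functor, of type ⟨t, ⟨t, e⟩⟩.
[crax drave] must have type ⟨t, ⟨t, e⟩⟩. The sister drave has type t; that is not a function onto ⟨t, ⟨t, e⟩⟩, so crax must be the functor, of type ⟨t, ⟨t, ⟨t, e⟩⟩⟩.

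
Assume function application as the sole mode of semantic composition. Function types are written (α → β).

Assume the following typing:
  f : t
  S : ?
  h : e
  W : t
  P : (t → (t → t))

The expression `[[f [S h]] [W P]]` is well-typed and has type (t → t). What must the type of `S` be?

(e → (t → ((t → t) → (t → t))))

For [[f [S h]] [W P]] to have type (t → t) with [W P] of type (t → t), [f [S h]] must be the function: [f [S h]] : ((t → t) → (t → t)).
For [f [S h]] to have type ((t → t) → (t → t)) with f of type t, [S h] must be the function: [S h] : (t → ((t → t) → (t → t))).
For [S h] to have type (t → ((t → t) → (t → t))) with h of type e, S must be the function: S : (e → (t → ((t → t) → (t → t)))).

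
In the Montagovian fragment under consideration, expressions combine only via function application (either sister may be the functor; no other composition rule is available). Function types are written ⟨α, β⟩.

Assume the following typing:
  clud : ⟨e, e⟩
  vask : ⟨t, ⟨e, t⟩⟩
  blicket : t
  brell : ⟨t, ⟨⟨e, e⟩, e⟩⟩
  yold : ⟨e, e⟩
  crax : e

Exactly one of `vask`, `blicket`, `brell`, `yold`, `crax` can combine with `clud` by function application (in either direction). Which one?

crax

vask : ⟨t, ⟨e, t⟩⟩ — does not combine with clud.
blicket : t — does not combine with clud.
brell : ⟨t, ⟨⟨e, e⟩, e⟩⟩ — does not combine with clud.
yold : ⟨e, e⟩ — does not combine with clud.
crax — combines: clud : ⟨e, e⟩ takes crax : e as argument, giving e.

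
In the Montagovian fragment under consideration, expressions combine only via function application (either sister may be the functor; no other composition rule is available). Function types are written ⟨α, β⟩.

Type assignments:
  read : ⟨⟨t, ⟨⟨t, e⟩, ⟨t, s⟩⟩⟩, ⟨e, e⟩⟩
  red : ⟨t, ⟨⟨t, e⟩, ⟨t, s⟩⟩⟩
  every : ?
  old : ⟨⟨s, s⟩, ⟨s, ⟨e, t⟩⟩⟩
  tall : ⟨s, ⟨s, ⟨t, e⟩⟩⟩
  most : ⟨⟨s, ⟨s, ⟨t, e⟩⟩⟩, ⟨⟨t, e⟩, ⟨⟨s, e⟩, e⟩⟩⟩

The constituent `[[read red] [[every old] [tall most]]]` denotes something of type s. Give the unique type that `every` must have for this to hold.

⟨⟨⟨s, s⟩, ⟨s, ⟨e, t⟩⟩⟩, ⟨⟨⟨t, e⟩, ⟨⟨s, e⟩, e⟩⟩, ⟨⟨e, e⟩, s⟩⟩⟩

[[read red] [[every old] [tall most]]] is required to be s. [read red] : ⟨e, e⟩ cannot yield s as functor, so [[every old] [tall most]] : ⟨⟨e, e⟩, s⟩.
[[every old] [tall most]] is required to be ⟨⟨e, e⟩, s⟩. [tall most] : ⟨⟨t, e⟩, ⟨⟨s, e⟩, e⟩⟩ cannot yield ⟨⟨e, e⟩, s⟩ as functor, so [every old] : ⟨⟨⟨t, e⟩, ⟨⟨s, e⟩, e⟩⟩, ⟨⟨e, e⟩, s⟩⟩.
[every old] is required to be ⟨⟨⟨t, e⟩, ⟨⟨s, e⟩, e⟩⟩, ⟨⟨e, e⟩, s⟩⟩. old : ⟨⟨s, s⟩, ⟨s, ⟨e, t⟩⟩⟩ cannot yield ⟨⟨⟨t, e⟩, ⟨⟨s, e⟩, e⟩⟩, ⟨⟨e, e⟩, s⟩⟩ as functor, so every : ⟨⟨⟨s, s⟩, ⟨s, ⟨e, t⟩⟩⟩, ⟨⟨⟨t, e⟩, ⟨⟨s, e⟩, e⟩⟩, ⟨⟨e, e⟩, s⟩⟩⟩.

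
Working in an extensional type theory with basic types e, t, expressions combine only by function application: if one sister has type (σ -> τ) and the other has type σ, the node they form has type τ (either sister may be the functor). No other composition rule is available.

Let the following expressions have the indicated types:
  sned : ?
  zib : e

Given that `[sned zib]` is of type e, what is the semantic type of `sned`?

(e -> e)

[sned zib] is required to be e. zib : e cannot yield e as functor, so sned : (e -> e).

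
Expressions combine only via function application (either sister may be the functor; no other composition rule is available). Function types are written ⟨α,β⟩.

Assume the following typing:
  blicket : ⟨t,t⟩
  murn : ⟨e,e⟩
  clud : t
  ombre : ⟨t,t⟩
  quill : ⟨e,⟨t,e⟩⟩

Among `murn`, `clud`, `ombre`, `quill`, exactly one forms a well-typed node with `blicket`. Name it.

clud

murn : ⟨e,e⟩ — does not combine with blicket.
clud — combines: blicket : ⟨t,t⟩ takes clud : t as argument, giving t.
ombre : ⟨t,t⟩ — does not combine with blicket.
quill : ⟨e,⟨t,e⟩⟩ — does not combine with blicket.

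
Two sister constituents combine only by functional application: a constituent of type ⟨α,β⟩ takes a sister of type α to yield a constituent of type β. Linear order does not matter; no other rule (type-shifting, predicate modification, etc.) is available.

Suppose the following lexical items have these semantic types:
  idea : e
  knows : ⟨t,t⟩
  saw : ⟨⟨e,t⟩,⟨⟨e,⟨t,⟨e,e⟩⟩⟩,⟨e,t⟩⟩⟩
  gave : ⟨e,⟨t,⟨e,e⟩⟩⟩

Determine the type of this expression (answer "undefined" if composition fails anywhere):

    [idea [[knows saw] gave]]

undefined

At [knows saw]: neither ⟨t,t⟩ nor ⟨⟨e,t⟩,⟨⟨e,⟨t,⟨e,e⟩⟩⟩,⟨e,t⟩⟩⟩ can take the other as argument; the node is ill-typed.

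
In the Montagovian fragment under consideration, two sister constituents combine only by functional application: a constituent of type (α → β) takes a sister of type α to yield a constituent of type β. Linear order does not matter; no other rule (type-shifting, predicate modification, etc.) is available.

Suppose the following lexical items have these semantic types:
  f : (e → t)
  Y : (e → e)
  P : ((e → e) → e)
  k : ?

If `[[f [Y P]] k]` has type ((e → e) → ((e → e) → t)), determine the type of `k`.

At [[f [Y P]] k] (required: ((e → e) → ((e → e) → t))): [f [Y P]] is t, which is not a function with range ((e → e) → ((e → e) → t)); hence k is the functor — type (t → ((e → e) → ((e → e) → t))).

(t → ((e → e) → ((e → e) → t)))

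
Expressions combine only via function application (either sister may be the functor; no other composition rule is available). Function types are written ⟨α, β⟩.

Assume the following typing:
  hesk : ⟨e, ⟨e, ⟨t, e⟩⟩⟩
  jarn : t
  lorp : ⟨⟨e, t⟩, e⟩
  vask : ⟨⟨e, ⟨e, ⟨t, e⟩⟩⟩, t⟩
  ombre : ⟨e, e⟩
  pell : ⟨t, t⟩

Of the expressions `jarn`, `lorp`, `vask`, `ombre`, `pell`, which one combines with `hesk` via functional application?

jarn : t — hesk needs e; jarn needs nothing (atomic); neither fits.
lorp : ⟨⟨e, t⟩, e⟩ — hesk needs e; lorp needs ⟨e, t⟩; neither fits.
vask — combines: vask : ⟨⟨e, ⟨e, ⟨t, e⟩⟩⟩, t⟩ takes hesk : ⟨e, ⟨e, ⟨t, e⟩⟩⟩ as argument, giving t.
ombre : ⟨e, e⟩ — hesk needs e; ombre needs e; neither fits.
pell : ⟨t, t⟩ — hesk needs e; pell needs t; neither fits.

vask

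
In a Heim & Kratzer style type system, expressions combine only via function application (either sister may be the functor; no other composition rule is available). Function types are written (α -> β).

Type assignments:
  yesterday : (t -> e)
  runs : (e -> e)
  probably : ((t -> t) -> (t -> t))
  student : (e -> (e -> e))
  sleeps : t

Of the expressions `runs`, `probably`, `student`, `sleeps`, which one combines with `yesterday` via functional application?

runs : (e -> e) — no; yesterday wants t, and runs wants e.
probably : ((t -> t) -> (t -> t)) — no; yesterday wants t, and probably wants (t -> t).
student : (e -> (e -> e)) — no; yesterday wants t, and student wants e.
sleeps — combines: yesterday : (t -> e) takes sleeps : t as argument, giving e.

sleeps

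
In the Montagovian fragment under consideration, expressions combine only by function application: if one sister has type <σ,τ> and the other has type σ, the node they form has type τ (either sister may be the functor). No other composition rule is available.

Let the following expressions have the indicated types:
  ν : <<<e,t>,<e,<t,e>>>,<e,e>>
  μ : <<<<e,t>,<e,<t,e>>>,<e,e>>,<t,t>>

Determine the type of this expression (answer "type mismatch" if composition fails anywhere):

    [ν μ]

<t,t>

[ν μ]: μ is <<<<e,t>,<e,<t,e>>>,<e,e>>,<t,t>>, ν is <<<e,t>,<e,<t,e>>>,<e,e>>; result <t,t>.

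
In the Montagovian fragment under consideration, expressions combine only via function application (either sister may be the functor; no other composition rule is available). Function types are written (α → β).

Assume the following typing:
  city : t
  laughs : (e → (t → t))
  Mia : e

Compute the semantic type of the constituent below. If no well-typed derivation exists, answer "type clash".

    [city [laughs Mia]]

t

[laughs Mia]: laughs is (e → (t → t)), Mia is e; result (t → t).
[city [laughs Mia]]: [laughs Mia] is (t → t), city is t; result t.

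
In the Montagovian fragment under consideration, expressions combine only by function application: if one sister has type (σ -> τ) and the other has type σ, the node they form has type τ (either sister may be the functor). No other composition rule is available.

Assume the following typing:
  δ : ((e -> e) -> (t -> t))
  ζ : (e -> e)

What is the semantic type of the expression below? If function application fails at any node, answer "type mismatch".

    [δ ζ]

[δ ζ]: ((e -> e) -> (t -> t)) applied to (e -> e) yields (t -> t).

(t -> t)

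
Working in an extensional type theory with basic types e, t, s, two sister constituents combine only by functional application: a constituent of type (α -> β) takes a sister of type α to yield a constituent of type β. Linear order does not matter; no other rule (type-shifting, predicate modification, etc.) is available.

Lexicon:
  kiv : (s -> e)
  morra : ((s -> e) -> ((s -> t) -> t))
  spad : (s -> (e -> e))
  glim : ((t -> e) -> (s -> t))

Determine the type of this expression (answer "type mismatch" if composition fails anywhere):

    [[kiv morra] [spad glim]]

type mismatch

[kiv morra]: ((s -> e) -> ((s -> t) -> t)) applied to (s -> e) yields ((s -> t) -> t).
[spad glim]: (s -> (e -> e)) with ((t -> e) -> (s -> t)) — neither is a function whose domain matches the other; composition fails here.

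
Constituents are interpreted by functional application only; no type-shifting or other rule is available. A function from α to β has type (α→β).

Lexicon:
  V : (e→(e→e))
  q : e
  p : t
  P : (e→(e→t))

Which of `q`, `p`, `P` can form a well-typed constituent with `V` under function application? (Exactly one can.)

q

q — combines: V : (e→(e→e)) takes q : e as argument, giving (e→e).
p : t — no; V wants e, and p wants nothing (atomic).
P : (e→(e→t)) — no; V wants e, and P wants e.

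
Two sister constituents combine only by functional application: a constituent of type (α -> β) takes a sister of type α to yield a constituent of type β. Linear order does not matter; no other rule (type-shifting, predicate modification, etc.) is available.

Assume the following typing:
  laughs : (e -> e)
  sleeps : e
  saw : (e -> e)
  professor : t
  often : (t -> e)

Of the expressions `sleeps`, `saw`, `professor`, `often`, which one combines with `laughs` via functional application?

sleeps

sleeps — combines: laughs : (e -> e) takes sleeps : e as argument, giving e.
saw : (e -> e) — neither side's domain matches the other.
professor : t — neither side's domain matches the other.
often : (t -> e) — neither side's domain matches the other.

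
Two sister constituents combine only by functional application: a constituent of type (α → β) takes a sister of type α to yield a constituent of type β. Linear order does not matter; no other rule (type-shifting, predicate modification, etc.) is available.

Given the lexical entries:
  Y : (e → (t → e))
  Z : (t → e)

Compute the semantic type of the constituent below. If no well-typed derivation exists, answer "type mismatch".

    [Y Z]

[Y Z]: (e → (t → e)) and (t → e) cannot combine by function application — type clash.

type mismatch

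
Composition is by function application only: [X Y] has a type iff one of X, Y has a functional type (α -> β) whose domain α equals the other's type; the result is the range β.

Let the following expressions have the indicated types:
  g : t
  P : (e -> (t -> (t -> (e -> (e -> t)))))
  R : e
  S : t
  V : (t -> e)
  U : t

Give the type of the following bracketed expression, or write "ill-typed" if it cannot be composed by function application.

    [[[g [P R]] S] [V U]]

[P R] — P of type (e -> (t -> (t -> (e -> (e -> t))))) combines with R of type e: type (t -> (t -> (e -> (e -> t)))).
[g [P R]] — [P R] of type (t -> (t -> (e -> (e -> t)))) combines with g of type t: type (t -> (e -> (e -> t))).
[[g [P R]] S] — [g [P R]] of type (t -> (e -> (e -> t))) combines with S of type t: type (e -> (e -> t)).
[V U] — V of type (t -> e) combines with U of type t: type e.
[[[g [P R]] S] [V U]] — [[g [P R]] S] of type (e -> (e -> t)) combines with [V U] of type e: type (e -> t).

(e -> t)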